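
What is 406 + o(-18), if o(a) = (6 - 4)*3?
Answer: 412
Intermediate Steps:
o(a) = 6 (o(a) = 2*3 = 6)
406 + o(-18) = 406 + 6 = 412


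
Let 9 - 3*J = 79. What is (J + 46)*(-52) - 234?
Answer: -4238/3 ≈ -1412.7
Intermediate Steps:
J = -70/3 (J = 3 - ⅓*79 = 3 - 79/3 = -70/3 ≈ -23.333)
(J + 46)*(-52) - 234 = (-70/3 + 46)*(-52) - 234 = (68/3)*(-52) - 234 = -3536/3 - 234 = -4238/3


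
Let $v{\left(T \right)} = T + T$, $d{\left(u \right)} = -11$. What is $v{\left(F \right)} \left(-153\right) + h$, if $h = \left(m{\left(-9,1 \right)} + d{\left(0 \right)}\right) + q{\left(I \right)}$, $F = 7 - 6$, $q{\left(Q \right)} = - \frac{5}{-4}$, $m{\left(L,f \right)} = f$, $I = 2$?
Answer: $- \frac{1259}{4} \approx -314.75$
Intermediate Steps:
$q{\left(Q \right)} = \frac{5}{4}$ ($q{\left(Q \right)} = \left(-5\right) \left(- \frac{1}{4}\right) = \frac{5}{4}$)
$F = 1$
$v{\left(T \right)} = 2 T$
$h = - \frac{35}{4}$ ($h = \left(1 - 11\right) + \frac{5}{4} = -10 + \frac{5}{4} = - \frac{35}{4} \approx -8.75$)
$v{\left(F \right)} \left(-153\right) + h = 2 \cdot 1 \left(-153\right) - \frac{35}{4} = 2 \left(-153\right) - \frac{35}{4} = -306 - \frac{35}{4} = - \frac{1259}{4}$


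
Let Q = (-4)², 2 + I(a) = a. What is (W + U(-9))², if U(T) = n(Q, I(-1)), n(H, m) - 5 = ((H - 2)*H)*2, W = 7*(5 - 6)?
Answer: 198916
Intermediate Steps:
I(a) = -2 + a
Q = 16
W = -7 (W = 7*(-1) = -7)
n(H, m) = 5 + 2*H*(-2 + H) (n(H, m) = 5 + ((H - 2)*H)*2 = 5 + ((-2 + H)*H)*2 = 5 + (H*(-2 + H))*2 = 5 + 2*H*(-2 + H))
U(T) = 453 (U(T) = 5 - 4*16 + 2*16² = 5 - 64 + 2*256 = 5 - 64 + 512 = 453)
(W + U(-9))² = (-7 + 453)² = 446² = 198916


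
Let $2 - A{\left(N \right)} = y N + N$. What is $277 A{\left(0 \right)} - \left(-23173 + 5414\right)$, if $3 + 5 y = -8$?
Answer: $18313$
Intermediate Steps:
$y = - \frac{11}{5}$ ($y = - \frac{3}{5} + \frac{1}{5} \left(-8\right) = - \frac{3}{5} - \frac{8}{5} = - \frac{11}{5} \approx -2.2$)
$A{\left(N \right)} = 2 + \frac{6 N}{5}$ ($A{\left(N \right)} = 2 - \left(- \frac{11 N}{5} + N\right) = 2 - - \frac{6 N}{5} = 2 + \frac{6 N}{5}$)
$277 A{\left(0 \right)} - \left(-23173 + 5414\right) = 277 \left(2 + \frac{6}{5} \cdot 0\right) - \left(-23173 + 5414\right) = 277 \left(2 + 0\right) - -17759 = 277 \cdot 2 + 17759 = 554 + 17759 = 18313$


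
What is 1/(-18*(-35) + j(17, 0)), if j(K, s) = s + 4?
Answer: 1/634 ≈ 0.0015773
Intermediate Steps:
j(K, s) = 4 + s
1/(-18*(-35) + j(17, 0)) = 1/(-18*(-35) + (4 + 0)) = 1/(630 + 4) = 1/634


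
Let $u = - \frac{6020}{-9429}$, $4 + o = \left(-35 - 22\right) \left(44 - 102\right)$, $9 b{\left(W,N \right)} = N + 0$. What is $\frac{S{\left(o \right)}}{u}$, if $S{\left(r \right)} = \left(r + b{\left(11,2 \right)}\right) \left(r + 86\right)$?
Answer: $\frac{2260521032}{129} \approx 1.7523 \cdot 10^{7}$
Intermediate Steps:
$b{\left(W,N \right)} = \frac{N}{9}$ ($b{\left(W,N \right)} = \frac{N + 0}{9} = \frac{N}{9}$)
$o = 3302$ ($o = -4 + \left(-35 - 22\right) \left(44 - 102\right) = -4 - 57 \left(44 - 102\right) = -4 - -3306 = -4 + 3306 = 3302$)
$u = \frac{860}{1347}$ ($u = \left(-6020\right) \left(- \frac{1}{9429}\right) = \frac{860}{1347} \approx 0.63846$)
$S{\left(r \right)} = \left(86 + r\right) \left(\frac{2}{9} + r\right)$ ($S{\left(r \right)} = \left(r + \frac{1}{9} \cdot 2\right) \left(r + 86\right) = \left(r + \frac{2}{9}\right) \left(86 + r\right) = \left(\frac{2}{9} + r\right) \left(86 + r\right) = \left(86 + r\right) \left(\frac{2}{9} + r\right)$)
$\frac{S{\left(o \right)}}{u} = \frac{\frac{172}{9} + 3302^{2} + \frac{776}{9} \cdot 3302}{\frac{860}{1347}} = \left(\frac{172}{9} + 10903204 + \frac{2562352}{9}\right) \frac{1347}{860} = \frac{100691360}{9} \cdot \frac{1347}{860} = \frac{2260521032}{129}$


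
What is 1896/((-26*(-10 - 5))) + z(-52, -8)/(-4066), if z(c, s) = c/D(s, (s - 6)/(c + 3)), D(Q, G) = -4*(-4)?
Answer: 5140269/1057160 ≈ 4.8623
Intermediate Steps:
D(Q, G) = 16
z(c, s) = c/16
1896/((-26*(-10 - 5))) + z(-52, -8)/(-4066) = 1896/((-26*(-10 - 5))) + ((1/16)*(-52))/(-4066) = 1896/((-26*(-15))) - 13/4*(-1/4066) = 1896/390 + 13/16264 = 1896*(1/390) + 13/16264 = 316/65 + 13/16264 = 5140269/1057160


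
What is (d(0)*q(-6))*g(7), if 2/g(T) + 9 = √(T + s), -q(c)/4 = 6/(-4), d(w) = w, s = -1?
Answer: 0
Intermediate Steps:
q(c) = 6 (q(c) = -24/(-4) = -24*(-1)/4 = -4*(-3/2) = 6)
g(T) = 2/(-9 + √(-1 + T)) (g(T) = 2/(-9 + √(T - 1)) = 2/(-9 + √(-1 + T)))
(d(0)*q(-6))*g(7) = (0*6)*(2/(-9 + √(-1 + 7))) = 0*(2/(-9 + √6)) = 0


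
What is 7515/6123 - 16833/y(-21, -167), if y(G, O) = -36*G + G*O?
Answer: -7892446/2900261 ≈ -2.7213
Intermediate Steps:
7515/6123 - 16833/y(-21, -167) = 7515/6123 - 16833*(-1/(21*(-36 - 167))) = 7515*(1/6123) - 16833/((-21*(-203))) = 2505/2041 - 16833/4263 = 2505/2041 - 16833*1/4263 = 2505/2041 - 5611/1421 = -7892446/2900261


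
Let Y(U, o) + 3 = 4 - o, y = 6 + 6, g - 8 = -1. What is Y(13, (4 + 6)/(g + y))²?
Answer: 81/361 ≈ 0.22438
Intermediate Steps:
g = 7 (g = 8 - 1 = 7)
y = 12
Y(U, o) = 1 - o (Y(U, o) = -3 + (4 - o) = 1 - o)
Y(13, (4 + 6)/(g + y))² = (1 - (4 + 6)/(7 + 12))² = (1 - 10/19)² = (9/19)² = 81/361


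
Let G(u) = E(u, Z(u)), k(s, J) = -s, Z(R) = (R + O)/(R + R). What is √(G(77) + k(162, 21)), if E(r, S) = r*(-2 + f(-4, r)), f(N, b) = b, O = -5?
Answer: √5613 ≈ 74.920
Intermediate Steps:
Z(R) = (-5 + R)/(2*R) (Z(R) = (R - 5)/(R + R) = (-5 + R)/((2*R)) = (-5 + R)*(1/(2*R)) = (-5 + R)/(2*R))
E(r, S) = r*(-2 + r)
G(u) = u*(-2 + u)
√(G(77) + k(162, 21)) = √(77*(-2 + 77) - 1*162) = √(77*75 - 162) = √(5775 - 162) = √5613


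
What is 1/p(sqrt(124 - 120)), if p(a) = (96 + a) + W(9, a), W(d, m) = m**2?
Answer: 1/102 ≈ 0.0098039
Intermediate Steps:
p(a) = 96 + a + a**2 (p(a) = (96 + a) + a**2 = 96 + a + a**2)
1/p(sqrt(124 - 120)) = 1/(96 + sqrt(124 - 120) + (sqrt(124 - 120))**2) = 1/(96 + sqrt(4) + (sqrt(4))**2) = 1/(96 + 2 + 2**2) = 1/(96 + 2 + 4) = 1/102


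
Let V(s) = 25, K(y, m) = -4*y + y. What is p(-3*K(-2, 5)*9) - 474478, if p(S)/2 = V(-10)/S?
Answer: -38432743/81 ≈ -4.7448e+5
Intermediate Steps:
K(y, m) = -3*y
p(S) = 50/S (p(S) = 2*(25/S) = 50/S)
p(-3*K(-2, 5)*9) - 474478 = 50/((-(-9)*(-2)*9)) - 474478 = 50/((-3*6*9)) - 474478 = 50/((-18*9)) - 474478 = 50/(-162) - 474478 = 50*(-1/162) - 474478 = -25/81 - 474478 = -38432743/81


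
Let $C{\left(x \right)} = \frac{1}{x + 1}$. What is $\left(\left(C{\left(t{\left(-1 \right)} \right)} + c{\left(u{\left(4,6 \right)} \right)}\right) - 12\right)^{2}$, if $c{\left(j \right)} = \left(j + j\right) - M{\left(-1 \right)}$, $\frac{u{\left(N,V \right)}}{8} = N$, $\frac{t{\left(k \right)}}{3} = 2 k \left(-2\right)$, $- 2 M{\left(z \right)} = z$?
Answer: $\frac{1798281}{676} \approx 2660.2$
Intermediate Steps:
$M{\left(z \right)} = - \frac{z}{2}$
$t{\left(k \right)} = - 12 k$ ($t{\left(k \right)} = 3 \cdot 2 k \left(-2\right) = 3 \left(- 4 k\right) = - 12 k$)
$u{\left(N,V \right)} = 8 N$
$c{\left(j \right)} = - \frac{1}{2} + 2 j$ ($c{\left(j \right)} = \left(j + j\right) - \left(- \frac{1}{2}\right) \left(-1\right) = 2 j - \frac{1}{2} = - \frac{1}{2} + 2 j$)
$C{\left(x \right)} = \frac{1}{1 + x}$
$\left(\left(C{\left(t{\left(-1 \right)} \right)} + c{\left(u{\left(4,6 \right)} \right)}\right) - 12\right)^{2} = \left(\left(\frac{1}{1 - -12} - \left(\frac{1}{2} - 2 \cdot 8 \cdot 4\right)\right) - 12\right)^{2} = \left(\left(\frac{1}{1 + 12} + \left(- \frac{1}{2} + 2 \cdot 32\right)\right) - 12\right)^{2} = \left(\left(\frac{1}{13} + \left(- \frac{1}{2} + 64\right)\right) - 12\right)^{2} = \left(\left(\frac{1}{13} + \frac{127}{2}\right) - 12\right)^{2} = \left(\frac{1653}{26} - 12\right)^{2} = \left(\frac{1341}{26}\right)^{2} = \frac{1798281}{676}$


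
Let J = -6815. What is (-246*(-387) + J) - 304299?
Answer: -215912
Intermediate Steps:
(-246*(-387) + J) - 304299 = (-246*(-387) - 6815) - 304299 = (95202 - 6815) - 304299 = 88387 - 304299 = -215912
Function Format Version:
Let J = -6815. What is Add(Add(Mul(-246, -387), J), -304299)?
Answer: -215912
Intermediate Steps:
Add(Add(Mul(-246, -387), J), -304299) = Add(Add(Mul(-246, -387), -6815), -304299) = Add(Add(95202, -6815), -304299) = Add(88387, -304299) = -215912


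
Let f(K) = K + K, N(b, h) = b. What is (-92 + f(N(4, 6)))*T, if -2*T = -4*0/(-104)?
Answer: 0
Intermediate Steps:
f(K) = 2*K
T = 0 (T = -(-4*0)/(2*(-104)) = -0*(-1)/104 = -½*0 = 0)
(-92 + f(N(4, 6)))*T = (-92 + 2*4)*0 = (-92 + 8)*0 = -84*0 = 0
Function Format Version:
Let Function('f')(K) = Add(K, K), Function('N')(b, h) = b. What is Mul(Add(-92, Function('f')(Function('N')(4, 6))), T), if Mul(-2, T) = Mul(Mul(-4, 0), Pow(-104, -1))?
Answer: 0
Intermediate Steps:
Function('f')(K) = Mul(2, K)
T = 0 (T = Mul(Rational(-1, 2), Mul(Mul(-4, 0), Pow(-104, -1))) = Mul(Rational(-1, 2), Mul(0, Rational(-1, 104))) = Mul(Rational(-1, 2), 0) = 0)
Mul(Add(-92, Function('f')(Function('N')(4, 6))), T) = Mul(Add(-92, Mul(2, 4)), 0) = Mul(Add(-92, 8), 0) = Mul(-84, 0) = 0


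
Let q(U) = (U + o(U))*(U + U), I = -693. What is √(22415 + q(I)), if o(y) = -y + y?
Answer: √982913 ≈ 991.42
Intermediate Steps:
o(y) = 0
q(U) = 2*U² (q(U) = (U + 0)*(U + U) = U*(2*U) = 2*U²)
√(22415 + q(I)) = √(22415 + 2*(-693)²) = √(22415 + 2*480249) = √(22415 + 960498) = √982913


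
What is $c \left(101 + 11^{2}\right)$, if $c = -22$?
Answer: $-4884$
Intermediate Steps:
$c \left(101 + 11^{2}\right) = - 22 \left(101 + 11^{2}\right) = - 22 \left(101 + 121\right) = \left(-22\right) 222 = -4884$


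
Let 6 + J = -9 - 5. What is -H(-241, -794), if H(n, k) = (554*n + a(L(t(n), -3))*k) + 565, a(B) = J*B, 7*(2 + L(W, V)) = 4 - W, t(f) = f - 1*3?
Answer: -2785277/7 ≈ -3.9790e+5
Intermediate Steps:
t(f) = -3 + f (t(f) = f - 3 = -3 + f)
L(W, V) = -10/7 - W/7 (L(W, V) = -2 + (4 - W)/7 = -2 + (4/7 - W/7) = -10/7 - W/7)
J = -20 (J = -6 + (-9 - 5) = -6 - 14 = -20)
a(B) = -20*B
H(n, k) = 565 + 554*n + k*(20 + 20*n/7) (H(n, k) = (554*n + (-20*(-10/7 - (-3 + n)/7))*k) + 565 = (554*n + (-20*(-10/7 + (3/7 - n/7)))*k) + 565 = (554*n + (-20*(-1 - n/7))*k) + 565 = (554*n + (20 + 20*n/7)*k) + 565 = (554*n + k*(20 + 20*n/7)) + 565 = 565 + 554*n + k*(20 + 20*n/7))
-H(-241, -794) = -(565 + 554*(-241) + (20/7)*(-794)*(7 - 241)) = -(565 - 133514 + (20/7)*(-794)*(-234)) = -(565 - 133514 + 3715920/7) = -1*2785277/7 = -2785277/7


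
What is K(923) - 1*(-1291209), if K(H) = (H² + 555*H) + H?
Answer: 2656326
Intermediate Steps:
K(H) = H² + 556*H
K(923) - 1*(-1291209) = 923*(556 + 923) - 1*(-1291209) = 923*1479 + 1291209 = 1365117 + 1291209 = 2656326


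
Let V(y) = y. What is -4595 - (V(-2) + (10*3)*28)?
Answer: -5433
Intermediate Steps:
-4595 - (V(-2) + (10*3)*28) = -4595 - (-2 + (10*3)*28) = -4595 - (-2 + 30*28) = -4595 - (-2 + 840) = -4595 - 1*838 = -4595 - 838 = -5433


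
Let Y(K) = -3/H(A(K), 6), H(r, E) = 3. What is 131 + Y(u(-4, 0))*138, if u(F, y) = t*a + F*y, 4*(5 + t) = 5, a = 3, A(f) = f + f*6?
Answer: -7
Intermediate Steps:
A(f) = 7*f (A(f) = f + 6*f = 7*f)
t = -15/4 (t = -5 + (¼)*5 = -5 + 5/4 = -15/4 ≈ -3.7500)
u(F, y) = -45/4 + F*y (u(F, y) = -15/4*3 + F*y = -45/4 + F*y)
Y(K) = -1 (Y(K) = -3/3 = -3*⅓ = -1)
131 + Y(u(-4, 0))*138 = 131 - 1*138 = 131 - 138 = -7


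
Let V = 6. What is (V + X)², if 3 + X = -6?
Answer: 9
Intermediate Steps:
X = -9 (X = -3 - 6 = -9)
(V + X)² = (6 - 9)² = (-3)² = 9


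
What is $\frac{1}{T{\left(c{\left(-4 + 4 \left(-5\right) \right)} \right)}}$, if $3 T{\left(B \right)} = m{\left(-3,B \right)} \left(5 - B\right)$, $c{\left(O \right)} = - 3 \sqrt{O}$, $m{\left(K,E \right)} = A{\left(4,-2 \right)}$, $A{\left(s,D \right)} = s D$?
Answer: $- \frac{15}{1928} + \frac{9 i \sqrt{6}}{964} \approx -0.0077801 + 0.022869 i$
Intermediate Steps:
$A{\left(s,D \right)} = D s$
$m{\left(K,E \right)} = -8$ ($m{\left(K,E \right)} = \left(-2\right) 4 = -8$)
$T{\left(B \right)} = - \frac{40}{3} + \frac{8 B}{3}$ ($T{\left(B \right)} = \frac{\left(-8\right) \left(5 - B\right)}{3} = \frac{-40 + 8 B}{3} = - \frac{40}{3} + \frac{8 B}{3}$)
$\frac{1}{T{\left(c{\left(-4 + 4 \left(-5\right) \right)} \right)}} = \frac{1}{- \frac{40}{3} + \frac{8 \left(- 3 \sqrt{-4 + 4 \left(-5\right)}\right)}{3}} = \frac{1}{- \frac{40}{3} + \frac{8 \left(- 3 \sqrt{-4 - 20}\right)}{3}} = \frac{1}{- \frac{40}{3} + \frac{8 \left(- 3 \sqrt{-24}\right)}{3}} = \frac{1}{- \frac{40}{3} + \frac{8 \left(- 3 \cdot 2 i \sqrt{6}\right)}{3}} = \frac{1}{- \frac{40}{3} + \frac{8 \left(- 6 i \sqrt{6}\right)}{3}} = \frac{1}{- \frac{40}{3} - 16 i \sqrt{6}}$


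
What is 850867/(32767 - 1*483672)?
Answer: -850867/450905 ≈ -1.8870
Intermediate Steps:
850867/(32767 - 1*483672) = 850867/(32767 - 483672) = 850867/(-450905) = 850867*(-1/450905) = -850867/450905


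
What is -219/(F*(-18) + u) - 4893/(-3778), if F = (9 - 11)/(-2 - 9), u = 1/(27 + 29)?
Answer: 519477777/7574890 ≈ 68.579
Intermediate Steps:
u = 1/56 ≈ 0.017857
F = 2/11 (F = -2/(-11) = -2*(-1/11) = 2/11 ≈ 0.18182)
-219/(F*(-18) + u) - 4893/(-3778) = -219/((2/11)*(-18) + 1/56) - 4893/(-3778) = -219/(-36/11 + 1/56) - 4893*(-1/3778) = -219/(-2005/616) + 4893/3778 = -219*(-616/2005) + 4893/3778 = 134904/2005 + 4893/3778 = 519477777/7574890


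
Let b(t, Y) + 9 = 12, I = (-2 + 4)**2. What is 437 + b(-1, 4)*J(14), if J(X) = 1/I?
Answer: 1751/4 ≈ 437.75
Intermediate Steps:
I = 4 (I = 2**2 = 4)
b(t, Y) = 3 (b(t, Y) = -9 + 12 = 3)
J(X) = 1/4
437 + b(-1, 4)*J(14) = 437 + 3*(1/4) = 437 + 3/4 = 1751/4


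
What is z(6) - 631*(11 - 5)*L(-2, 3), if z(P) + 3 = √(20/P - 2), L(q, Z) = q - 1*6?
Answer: 30285 + 2*√3/3 ≈ 30286.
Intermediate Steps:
L(q, Z) = -6 + q (L(q, Z) = q - 6 = -6 + q)
z(P) = -3 + √(-2 + 20/P) (z(P) = -3 + √(20/P - 2) = -3 + √(-2 + 20/P))
z(6) - 631*(11 - 5)*L(-2, 3) = (-3 + √2*√((10 - 1*6)/6)) - 631*(11 - 5)*(-6 - 2) = (-3 + √2*√((10 - 6)/6)) - 3786*(-8) = (-3 + √2*√((⅙)*4)) - 631*(-48) = (-3 + √2*√(⅔)) + 30288 = (-3 + √2*(√6/3)) + 30288 = (-3 + 2*√3/3) + 30288 = 30285 + 2*√3/3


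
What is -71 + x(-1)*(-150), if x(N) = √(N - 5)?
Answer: -71 - 150*I*√6 ≈ -71.0 - 367.42*I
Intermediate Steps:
x(N) = √(-5 + N)
-71 + x(-1)*(-150) = -71 + √(-5 - 1)*(-150) = -71 + √(-6)*(-150) = -71 + (I*√6)*(-150) = -71 - 150*I*√6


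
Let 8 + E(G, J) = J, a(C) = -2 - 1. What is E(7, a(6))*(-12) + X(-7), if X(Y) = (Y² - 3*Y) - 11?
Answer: 191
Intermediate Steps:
a(C) = -3
E(G, J) = -8 + J
X(Y) = -11 + Y² - 3*Y
E(7, a(6))*(-12) + X(-7) = (-8 - 3)*(-12) + (-11 + (-7)² - 3*(-7)) = -11*(-12) + (-11 + 49 + 21) = 132 + 59 = 191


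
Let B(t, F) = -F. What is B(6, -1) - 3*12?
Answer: -35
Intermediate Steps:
B(6, -1) - 3*12 = -1*(-1) - 3*12 = 1 - 36 = -35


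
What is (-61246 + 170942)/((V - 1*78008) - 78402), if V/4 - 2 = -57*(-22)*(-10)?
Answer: -54848/103281 ≈ -0.53106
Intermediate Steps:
V = -50152 (V = 8 + 4*(-57*(-22)*(-10)) = 8 + 4*(1254*(-10)) = 8 + 4*(-12540) = 8 - 50160 = -50152)
(-61246 + 170942)/((V - 1*78008) - 78402) = (-61246 + 170942)/((-50152 - 1*78008) - 78402) = 109696/((-50152 - 78008) - 78402) = 109696/(-128160 - 78402) = 109696/(-206562) = 109696*(-1/206562) = -54848/103281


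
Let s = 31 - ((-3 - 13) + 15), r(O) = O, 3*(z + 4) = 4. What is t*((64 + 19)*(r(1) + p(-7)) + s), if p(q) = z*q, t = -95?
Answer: -474335/3 ≈ -1.5811e+5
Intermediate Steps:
z = -8/3 (z = -4 + (⅓)*4 = -4 + 4/3 = -8/3 ≈ -2.6667)
p(q) = -8*q/3
s = 32 (s = 31 - (-16 + 15) = 31 - 1*(-1) = 31 + 1 = 32)
t*((64 + 19)*(r(1) + p(-7)) + s) = -95*((64 + 19)*(1 - 8/3*(-7)) + 32) = -95*(83*(1 + 56/3) + 32) = -95*(83*(59/3) + 32) = -95*(4897/3 + 32) = -95*4993/3 = -474335/3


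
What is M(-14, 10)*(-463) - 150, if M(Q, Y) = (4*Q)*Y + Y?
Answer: 254500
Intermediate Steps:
M(Q, Y) = Y + 4*Q*Y (M(Q, Y) = 4*Q*Y + Y = Y + 4*Q*Y)
M(-14, 10)*(-463) - 150 = (10*(1 + 4*(-14)))*(-463) - 150 = (10*(1 - 56))*(-463) - 150 = (10*(-55))*(-463) - 150 = -550*(-463) - 150 = 254650 - 150 = 254500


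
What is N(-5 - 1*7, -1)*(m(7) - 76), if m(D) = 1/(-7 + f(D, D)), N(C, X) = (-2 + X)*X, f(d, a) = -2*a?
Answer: -1597/7 ≈ -228.14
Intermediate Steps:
N(C, X) = X*(-2 + X)
m(D) = 1/(-7 - 2*D)
N(-5 - 1*7, -1)*(m(7) - 76) = (-(-2 - 1))*(-1/(7 + 2*7) - 76) = (-1*(-3))*(-1/(7 + 14) - 76) = 3*(-1/21 - 76) = 3*(-1597/21) = -1597/7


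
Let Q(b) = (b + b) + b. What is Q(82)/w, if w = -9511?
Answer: -246/9511 ≈ -0.025865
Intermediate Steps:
Q(b) = 3*b (Q(b) = 2*b + b = 3*b)
Q(82)/w = (3*82)/(-9511) = 246*(-1/9511) = -246/9511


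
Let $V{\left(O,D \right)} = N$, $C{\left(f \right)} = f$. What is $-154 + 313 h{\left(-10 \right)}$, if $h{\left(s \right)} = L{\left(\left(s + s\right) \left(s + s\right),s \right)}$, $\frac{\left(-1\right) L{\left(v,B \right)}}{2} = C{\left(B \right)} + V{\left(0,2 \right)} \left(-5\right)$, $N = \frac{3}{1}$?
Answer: $15496$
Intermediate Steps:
$N = 3$ ($N = 3 \cdot 1 = 3$)
$V{\left(O,D \right)} = 3$
$L{\left(v,B \right)} = 30 - 2 B$ ($L{\left(v,B \right)} = - 2 \left(B + 3 \left(-5\right)\right) = - 2 \left(B - 15\right) = - 2 \left(-15 + B\right) = 30 - 2 B$)
$h{\left(s \right)} = 30 - 2 s$
$-154 + 313 h{\left(-10 \right)} = -154 + 313 \left(30 - -20\right) = -154 + 313 \left(30 + 20\right) = -154 + 313 \cdot 50 = -154 + 15650 = 15496$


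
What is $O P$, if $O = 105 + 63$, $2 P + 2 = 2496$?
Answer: $209496$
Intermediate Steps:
$P = 1247$ ($P = -1 + \frac{1}{2} \cdot 2496 = -1 + 1248 = 1247$)
$O = 168$
$O P = 168 \cdot 1247 = 209496$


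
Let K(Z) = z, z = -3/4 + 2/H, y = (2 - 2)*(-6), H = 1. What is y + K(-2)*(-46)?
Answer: -115/2 ≈ -57.500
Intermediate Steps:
y = 0 (y = 0*(-6) = 0)
z = 5/4 (z = -3/4 + 2/1 = -3*1/4 + 2*1 = -3/4 + 2 = 5/4 ≈ 1.2500)
K(Z) = 5/4
y + K(-2)*(-46) = 0 + (5/4)*(-46) = 0 - 115/2 = -115/2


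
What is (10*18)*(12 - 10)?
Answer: 360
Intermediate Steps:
(10*18)*(12 - 10) = 180*2 = 360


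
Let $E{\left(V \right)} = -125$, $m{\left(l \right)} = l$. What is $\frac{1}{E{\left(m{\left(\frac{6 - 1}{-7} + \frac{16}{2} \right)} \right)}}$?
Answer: $- \frac{1}{125} \approx -0.008$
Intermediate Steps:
$\frac{1}{E{\left(m{\left(\frac{6 - 1}{-7} + \frac{16}{2} \right)} \right)}} = \frac{1}{-125} = - \frac{1}{125}$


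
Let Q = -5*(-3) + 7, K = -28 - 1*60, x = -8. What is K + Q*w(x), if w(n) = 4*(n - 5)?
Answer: -1232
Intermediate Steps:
w(n) = -20 + 4*n (w(n) = 4*(-5 + n) = -20 + 4*n)
K = -88 (K = -28 - 60 = -88)
Q = 22 (Q = 15 + 7 = 22)
K + Q*w(x) = -88 + 22*(-20 + 4*(-8)) = -88 + 22*(-20 - 32) = -88 + 22*(-52) = -88 - 1144 = -1232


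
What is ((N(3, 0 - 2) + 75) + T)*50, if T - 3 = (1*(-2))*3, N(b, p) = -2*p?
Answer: 3800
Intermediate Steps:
T = -3 (T = 3 + (1*(-2))*3 = 3 - 2*3 = 3 - 6 = -3)
((N(3, 0 - 2) + 75) + T)*50 = ((-2*(0 - 2) + 75) - 3)*50 = ((-2*(-2) + 75) - 3)*50 = ((4 + 75) - 3)*50 = (79 - 3)*50 = 76*50 = 3800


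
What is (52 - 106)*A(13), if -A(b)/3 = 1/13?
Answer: 162/13 ≈ 12.462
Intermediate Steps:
A(b) = -3/13
(52 - 106)*A(13) = (52 - 106)*(-3/13) = -54*(-3/13) = 162/13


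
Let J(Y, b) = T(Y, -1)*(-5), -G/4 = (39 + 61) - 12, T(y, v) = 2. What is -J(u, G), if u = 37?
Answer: 10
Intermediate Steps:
G = -352 (G = -4*((39 + 61) - 12) = -4*(100 - 12) = -4*88 = -352)
J(Y, b) = -10 (J(Y, b) = 2*(-5) = -10)
-J(u, G) = -1*(-10) = 10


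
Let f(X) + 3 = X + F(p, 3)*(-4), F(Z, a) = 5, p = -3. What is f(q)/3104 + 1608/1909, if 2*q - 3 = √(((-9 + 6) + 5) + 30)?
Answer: 9900377/11851072 + √2/1552 ≈ 0.83631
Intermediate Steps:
q = 3/2 + 2*√2 (q = 3/2 + √(((-9 + 6) + 5) + 30)/2 = 3/2 + √((-3 + 5) + 30)/2 = 3/2 + √(2 + 30)/2 = 3/2 + √32/2 = 3/2 + (4*√2)/2 = 3/2 + 2*√2 ≈ 4.3284)
f(X) = -23 + X (f(X) = -3 + (X + 5*(-4)) = -3 + (X - 20) = -3 + (-20 + X) = -23 + X)
f(q)/3104 + 1608/1909 = (-23 + (3/2 + 2*√2))/3104 + 1608/1909 = (-43/2 + 2*√2)*(1/3104) + 1608*(1/1909) = (-43/6208 + √2/1552) + 1608/1909 = 9900377/11851072 + √2/1552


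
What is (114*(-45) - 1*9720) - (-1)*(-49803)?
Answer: -64653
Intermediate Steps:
(114*(-45) - 1*9720) - (-1)*(-49803) = (-5130 - 9720) - 1*49803 = -14850 - 49803 = -64653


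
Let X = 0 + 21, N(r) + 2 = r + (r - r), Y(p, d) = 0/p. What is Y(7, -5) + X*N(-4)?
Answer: -126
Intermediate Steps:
Y(p, d) = 0
N(r) = -2 + r (N(r) = -2 + (r + (r - r)) = -2 + (r + 0) = -2 + r)
X = 21
Y(7, -5) + X*N(-4) = 0 + 21*(-2 - 4) = 0 + 21*(-6) = 0 - 126 = -126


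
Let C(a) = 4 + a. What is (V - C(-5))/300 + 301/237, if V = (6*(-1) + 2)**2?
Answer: 10481/7900 ≈ 1.3267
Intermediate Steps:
V = 16 (V = (-6 + 2)**2 = (-4)**2 = 16)
(V - C(-5))/300 + 301/237 = (16 - (4 - 5))/300 + 301/237 = (16 - 1*(-1))*(1/300) + 301*(1/237) = (16 + 1)*(1/300) + 301/237 = 17*(1/300) + 301/237 = 17/300 + 301/237 = 10481/7900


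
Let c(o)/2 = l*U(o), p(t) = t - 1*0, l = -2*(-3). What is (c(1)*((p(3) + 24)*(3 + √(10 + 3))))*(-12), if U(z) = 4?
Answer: -46656 - 15552*√13 ≈ -1.0273e+5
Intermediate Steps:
l = 6
p(t) = t (p(t) = t + 0 = t)
c(o) = 48 (c(o) = 2*(6*4) = 2*24 = 48)
(c(1)*((p(3) + 24)*(3 + √(10 + 3))))*(-12) = (48*((3 + 24)*(3 + √(10 + 3))))*(-12) = (48*(27*(3 + √13)))*(-12) = (48*(81 + 27*√13))*(-12) = (3888 + 1296*√13)*(-12) = -46656 - 15552*√13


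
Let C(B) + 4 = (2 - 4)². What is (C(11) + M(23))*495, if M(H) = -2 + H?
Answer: 10395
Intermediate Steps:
C(B) = 0 (C(B) = -4 + (2 - 4)² = -4 + (-2)² = -4 + 4 = 0)
(C(11) + M(23))*495 = (0 + (-2 + 23))*495 = (0 + 21)*495 = 21*495 = 10395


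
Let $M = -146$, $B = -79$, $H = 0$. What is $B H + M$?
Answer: $-146$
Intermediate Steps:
$B H + M = \left(-79\right) 0 - 146 = 0 - 146 = -146$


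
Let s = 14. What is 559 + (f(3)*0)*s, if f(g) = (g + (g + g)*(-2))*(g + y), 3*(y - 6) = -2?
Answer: 559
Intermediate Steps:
y = 16/3 (y = 6 + (⅓)*(-2) = 6 - ⅔ = 16/3 ≈ 5.3333)
f(g) = -3*g*(16/3 + g) (f(g) = (g + (g + g)*(-2))*(g + 16/3) = (g + (2*g)*(-2))*(16/3 + g) = (g - 4*g)*(16/3 + g) = (-3*g)*(16/3 + g) = -3*g*(16/3 + g))
559 + (f(3)*0)*s = 559 + (-1*3*(16 + 3*3)*0)*14 = 559 + (-1*3*(16 + 9)*0)*14 = 559 + (-1*3*25*0)*14 = 559 - 75*0*14 = 559 + 0*14 = 559 + 0 = 559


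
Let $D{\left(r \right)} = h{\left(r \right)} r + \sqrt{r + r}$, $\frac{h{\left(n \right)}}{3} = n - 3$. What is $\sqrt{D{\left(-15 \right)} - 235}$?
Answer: $\sqrt{575 + i \sqrt{30}} \approx 23.979 + 0.1142 i$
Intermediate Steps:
$h{\left(n \right)} = -9 + 3 n$ ($h{\left(n \right)} = 3 \left(n - 3\right) = 3 \left(-3 + n\right) = -9 + 3 n$)
$D{\left(r \right)} = r \left(-9 + 3 r\right) + \sqrt{2} \sqrt{r}$ ($D{\left(r \right)} = \left(-9 + 3 r\right) r + \sqrt{r + r} = r \left(-9 + 3 r\right) + \sqrt{2 r} = r \left(-9 + 3 r\right) + \sqrt{2} \sqrt{r}$)
$\sqrt{D{\left(-15 \right)} - 235} = \sqrt{\left(\sqrt{2} \sqrt{-15} + 3 \left(-15\right) \left(-3 - 15\right)\right) - 235} = \sqrt{\left(\sqrt{2} i \sqrt{15} + 3 \left(-15\right) \left(-18\right)\right) - 235} = \sqrt{\left(i \sqrt{30} + 810\right) - 235} = \sqrt{\left(810 + i \sqrt{30}\right) - 235} = \sqrt{575 + i \sqrt{30}}$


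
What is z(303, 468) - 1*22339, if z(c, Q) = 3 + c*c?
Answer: 69473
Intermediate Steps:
z(c, Q) = 3 + c**2
z(303, 468) - 1*22339 = (3 + 303**2) - 1*22339 = (3 + 91809) - 22339 = 91812 - 22339 = 69473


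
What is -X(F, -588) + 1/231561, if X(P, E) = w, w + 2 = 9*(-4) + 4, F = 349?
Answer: 7873075/231561 ≈ 34.000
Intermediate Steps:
w = -34 (w = -2 + (9*(-4) + 4) = -2 + (-36 + 4) = -2 - 32 = -34)
X(P, E) = -34
-X(F, -588) + 1/231561 = -1*(-34) + 1/231561 = 34 + 1/231561 = 7873075/231561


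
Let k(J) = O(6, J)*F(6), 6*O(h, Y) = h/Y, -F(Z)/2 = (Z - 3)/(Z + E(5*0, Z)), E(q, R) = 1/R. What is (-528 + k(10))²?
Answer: 9544899204/34225 ≈ 2.7889e+5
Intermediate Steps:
F(Z) = -2*(-3 + Z)/(Z + 1/Z) (F(Z) = -2*(Z - 3)/(Z + 1/Z) = -2*(-3 + Z)/(Z + 1/Z))
O(h, Y) = h/(6*Y) (O(h, Y) = (h/Y)/6 = h/(6*Y))
k(J) = -36/(37*J) (k(J) = ((⅙)*6/J)*(2*6*(3 - 1*6)/(1 + 6²)) = (2*6*(3 - 6)/(1 + 36))/J = (2*6*(-3)/37)/J = (2*6*(1/37)*(-3))/J = -36/37/J = -36/(37*J))
(-528 + k(10))² = (-528 - 36/37/10)² = (-528 - 36/37*⅒)² = (-528 - 18/185)² = (-97698/185)² = 9544899204/34225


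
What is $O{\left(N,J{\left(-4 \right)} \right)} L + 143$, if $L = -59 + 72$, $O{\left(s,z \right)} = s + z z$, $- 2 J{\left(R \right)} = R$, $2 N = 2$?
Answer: $208$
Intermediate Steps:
$N = 1$ ($N = \frac{1}{2} \cdot 2 = 1$)
$J{\left(R \right)} = - \frac{R}{2}$
$O{\left(s,z \right)} = s + z^{2}$
$L = 13$
$O{\left(N,J{\left(-4 \right)} \right)} L + 143 = \left(1 + \left(\left(- \frac{1}{2}\right) \left(-4\right)\right)^{2}\right) 13 + 143 = \left(1 + 2^{2}\right) 13 + 143 = \left(1 + 4\right) 13 + 143 = 5 \cdot 13 + 143 = 65 + 143 = 208$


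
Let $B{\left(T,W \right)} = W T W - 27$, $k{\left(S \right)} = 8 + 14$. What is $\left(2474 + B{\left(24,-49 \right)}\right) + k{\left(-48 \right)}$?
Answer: $60093$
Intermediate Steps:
$k{\left(S \right)} = 22$
$B{\left(T,W \right)} = -27 + T W^{2}$ ($B{\left(T,W \right)} = T W W - 27 = T W^{2} - 27 = -27 + T W^{2}$)
$\left(2474 + B{\left(24,-49 \right)}\right) + k{\left(-48 \right)} = \left(2474 - \left(27 - 24 \left(-49\right)^{2}\right)\right) + 22 = \left(2474 + \left(-27 + 24 \cdot 2401\right)\right) + 22 = \left(2474 + \left(-27 + 57624\right)\right) + 22 = \left(2474 + 57597\right) + 22 = 60071 + 22 = 60093$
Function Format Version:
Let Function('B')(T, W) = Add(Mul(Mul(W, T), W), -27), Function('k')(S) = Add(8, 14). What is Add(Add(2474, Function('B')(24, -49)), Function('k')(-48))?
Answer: 60093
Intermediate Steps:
Function('k')(S) = 22
Function('B')(T, W) = Add(-27, Mul(T, Pow(W, 2))) (Function('B')(T, W) = Add(Mul(Mul(T, W), W), -27) = Add(Mul(T, Pow(W, 2)), -27) = Add(-27, Mul(T, Pow(W, 2))))
Add(Add(2474, Function('B')(24, -49)), Function('k')(-48)) = Add(Add(2474, Add(-27, Mul(24, Pow(-49, 2)))), 22) = Add(Add(2474, Add(-27, Mul(24, 2401))), 22) = Add(Add(2474, Add(-27, 57624)), 22) = Add(Add(2474, 57597), 22) = Add(60071, 22) = 60093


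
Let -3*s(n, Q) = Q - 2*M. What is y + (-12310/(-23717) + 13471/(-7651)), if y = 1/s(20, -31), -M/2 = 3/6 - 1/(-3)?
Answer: -17067426548/15061077661 ≈ -1.1332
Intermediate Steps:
M = -5/3 (M = -2*(3/6 - 1/(-3)) = -2*(3*(⅙) - 1*(-⅓)) = -2*(½ + ⅓) = -2*⅚ = -5/3 ≈ -1.6667)
s(n, Q) = -10/9 - Q/3 (s(n, Q) = -(Q - 2*(-5/3))/3 = -(Q + 10/3)/3 = -(10/3 + Q)/3 = -10/9 - Q/3)
y = 9/83 (y = 1/(-10/9 - ⅓*(-31)) = 1/(-10/9 + 31/3) = 1/(83/9) = 9/83 ≈ 0.10843)
y + (-12310/(-23717) + 13471/(-7651)) = 9/83 + (-12310/(-23717) + 13471/(-7651)) = 9/83 + (-12310*(-1/23717) + 13471*(-1/7651)) = 9/83 + (12310/23717 - 13471/7651) = 9/83 - 225307897/181458767 = -17067426548/15061077661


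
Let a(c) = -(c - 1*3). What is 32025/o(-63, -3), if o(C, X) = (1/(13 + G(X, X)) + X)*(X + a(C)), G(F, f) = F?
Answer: -15250/87 ≈ -175.29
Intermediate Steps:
a(c) = 3 - c (a(c) = -(c - 3) = -(-3 + c) = 3 - c)
o(C, X) = (X + 1/(13 + X))*(3 + X - C) (o(C, X) = (1/(13 + X) + X)*(X + (3 - C)) = (X + 1/(13 + X))*(3 + X - C))
32025/o(-63, -3) = 32025/(((3 + (-3)³ - 1*(-63) + 16*(-3)² + 40*(-3) - 1*(-63)*(-3)² - 13*(-63)*(-3))/(13 - 3))) = 32025/(((3 - 27 + 63 + 16*9 - 120 - 1*(-63)*9 - 2457)/10)) = 32025/(((3 - 27 + 63 + 144 - 120 + 567 - 2457)/10)) = 32025/(((⅒)*(-1827))) = 32025/(-1827/10) = 32025*(-10/1827) = -15250/87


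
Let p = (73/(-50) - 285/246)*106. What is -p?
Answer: 284504/1025 ≈ 277.56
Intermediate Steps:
p = -284504/1025 (p = (73*(-1/50) - 285*1/246)*106 = (-73/50 - 95/82)*106 = -2684/1025*106 = -284504/1025 ≈ -277.56)
-p = -1*(-284504/1025) = 284504/1025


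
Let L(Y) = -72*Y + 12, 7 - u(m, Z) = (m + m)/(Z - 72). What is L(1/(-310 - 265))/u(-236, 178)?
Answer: 369516/349025 ≈ 1.0587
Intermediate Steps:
u(m, Z) = 7 - 2*m/(-72 + Z) (u(m, Z) = 7 - (m + m)/(Z - 72) = 7 - 2*m/(-72 + Z))
L(Y) = 12 - 72*Y
L(1/(-310 - 265))/u(-236, 178) = (12 - 72/(-310 - 265))/(((-504 - 2*(-236) + 7*178)/(-72 + 178))) = (12 - 72/(-575))/(((-504 + 472 + 1246)/106)) = (12 - 72*(-1/575))/(((1/106)*1214)) = (12 + 72/575)/(607/53) = (6972/575)*(53/607) = 369516/349025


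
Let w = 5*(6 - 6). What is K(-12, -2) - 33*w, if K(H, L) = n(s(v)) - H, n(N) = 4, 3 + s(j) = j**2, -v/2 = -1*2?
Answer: 16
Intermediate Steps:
v = 4 (v = -(-2)*2 = -2*(-2) = 4)
s(j) = -3 + j**2
K(H, L) = 4 - H
w = 0 (w = 5*0 = 0)
K(-12, -2) - 33*w = (4 - 1*(-12)) - 33*0 = (4 + 12) + 0 = 16 + 0 = 16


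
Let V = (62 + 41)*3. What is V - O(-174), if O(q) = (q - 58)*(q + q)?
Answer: -80427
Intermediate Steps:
O(q) = 2*q*(-58 + q) (O(q) = (-58 + q)*(2*q) = 2*q*(-58 + q))
V = 309 (V = 103*3 = 309)
V - O(-174) = 309 - 2*(-174)*(-58 - 174) = 309 - 2*(-174)*(-232) = 309 - 1*80736 = 309 - 80736 = -80427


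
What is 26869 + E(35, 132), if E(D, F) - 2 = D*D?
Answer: 28096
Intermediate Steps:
E(D, F) = 2 + D² (E(D, F) = 2 + D*D = 2 + D²)
26869 + E(35, 132) = 26869 + (2 + 35²) = 26869 + (2 + 1225) = 26869 + 1227 = 28096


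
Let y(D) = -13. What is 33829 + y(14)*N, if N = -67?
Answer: 34700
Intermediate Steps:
33829 + y(14)*N = 33829 - 13*(-67) = 33829 + 871 = 34700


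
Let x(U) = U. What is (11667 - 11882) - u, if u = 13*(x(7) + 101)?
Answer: -1619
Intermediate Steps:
u = 1404 (u = 13*(7 + 101) = 13*108 = 1404)
(11667 - 11882) - u = (11667 - 11882) - 1*1404 = -215 - 1404 = -1619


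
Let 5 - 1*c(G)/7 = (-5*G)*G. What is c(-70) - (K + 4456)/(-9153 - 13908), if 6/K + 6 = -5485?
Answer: 21721150042675/126627951 ≈ 1.7154e+5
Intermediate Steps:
K = -6/5491 (K = 6/(-6 - 5485) = 6/(-5491) = 6*(-1/5491) = -6/5491 ≈ -0.0010927)
c(G) = 35 + 35*G² (c(G) = 35 - 7*(-5*G)*G = 35 - (-35)*G² = 35 + 35*G²)
c(-70) - (K + 4456)/(-9153 - 13908) = (35 + 35*(-70)²) - (-6/5491 + 4456)/(-9153 - 13908) = (35 + 35*4900) - 24467890/(5491*(-23061)) = (35 + 171500) - 24467890*(-1)/(5491*23061) = 171535 - 1*(-24467890/126627951) = 171535 + 24467890/126627951 = 21721150042675/126627951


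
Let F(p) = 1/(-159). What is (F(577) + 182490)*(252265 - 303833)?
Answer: -1496292395312/159 ≈ -9.4106e+9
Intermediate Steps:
F(p) = -1/159
(F(577) + 182490)*(252265 - 303833) = (-1/159 + 182490)*(252265 - 303833) = (29015909/159)*(-51568) = -1496292395312/159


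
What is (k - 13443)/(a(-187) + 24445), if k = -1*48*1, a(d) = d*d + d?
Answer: -13491/59227 ≈ -0.22778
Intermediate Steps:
a(d) = d + d**2 (a(d) = d**2 + d = d + d**2)
k = -48 (k = -48*1 = -48)
(k - 13443)/(a(-187) + 24445) = (-48 - 13443)/(-187*(1 - 187) + 24445) = -13491/(-187*(-186) + 24445) = -13491/(34782 + 24445) = -13491/59227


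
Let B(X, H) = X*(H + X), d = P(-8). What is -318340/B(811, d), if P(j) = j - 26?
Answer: -318340/630147 ≈ -0.50518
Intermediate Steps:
P(j) = -26 + j
d = -34 (d = -26 - 8 = -34)
-318340/B(811, d) = -318340*1/(811*(-34 + 811)) = -318340/(811*777) = -318340/630147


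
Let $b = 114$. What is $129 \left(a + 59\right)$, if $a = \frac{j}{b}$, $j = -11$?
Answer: $\frac{288745}{38} \approx 7598.6$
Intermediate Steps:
$a = - \frac{11}{114} \approx -0.096491$
$129 \left(a + 59\right) = 129 \left(- \frac{11}{114} + 59\right) = 129 \cdot \frac{6715}{114} = \frac{288745}{38}$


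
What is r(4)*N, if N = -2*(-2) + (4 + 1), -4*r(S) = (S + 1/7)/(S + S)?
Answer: -261/224 ≈ -1.1652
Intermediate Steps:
r(S) = -(⅐ + S)/(8*S) (r(S) = -(S + 1/7)/(4*(S + S)) = -(S + ⅐)/(4*(2*S)) = -(⅐ + S)*1/(2*S)/4 = -(⅐ + S)/(8*S))
N = 9 (N = 4 + 5 = 9)
r(4)*N = ((1/56)*(-1 - 7*4)/4)*9 = ((1/56)*(¼)*(-1 - 28))*9 = ((1/56)*(¼)*(-29))*9 = -29/224*9 = -261/224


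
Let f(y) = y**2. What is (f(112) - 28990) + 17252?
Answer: 806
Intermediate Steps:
(f(112) - 28990) + 17252 = (112**2 - 28990) + 17252 = (12544 - 28990) + 17252 = -16446 + 17252 = 806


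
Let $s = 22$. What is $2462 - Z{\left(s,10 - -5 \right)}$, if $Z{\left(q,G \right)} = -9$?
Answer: $2471$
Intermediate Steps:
$2462 - Z{\left(s,10 - -5 \right)} = 2462 - -9 = 2462 + 9 = 2471$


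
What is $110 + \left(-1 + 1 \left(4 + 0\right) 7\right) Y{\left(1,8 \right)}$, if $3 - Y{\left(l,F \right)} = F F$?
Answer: $-1537$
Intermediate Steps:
$Y{\left(l,F \right)} = 3 - F^{2}$ ($Y{\left(l,F \right)} = 3 - F F = 3 - F^{2}$)
$110 + \left(-1 + 1 \left(4 + 0\right) 7\right) Y{\left(1,8 \right)} = 110 + \left(-1 + 1 \left(4 + 0\right) 7\right) \left(3 - 8^{2}\right) = 110 + \left(-1 + 1 \cdot 4 \cdot 7\right) \left(3 - 64\right) = 110 + \left(-1 + 4 \cdot 7\right) \left(3 - 64\right) = 110 + \left(-1 + 28\right) \left(-61\right) = 110 + 27 \left(-61\right) = 110 - 1647 = -1537$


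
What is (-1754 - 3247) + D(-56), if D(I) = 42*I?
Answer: -7353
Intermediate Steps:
(-1754 - 3247) + D(-56) = (-1754 - 3247) + 42*(-56) = -5001 - 2352 = -7353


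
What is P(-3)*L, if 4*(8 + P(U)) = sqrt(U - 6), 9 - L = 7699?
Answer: 61520 - 11535*I/2 ≈ 61520.0 - 5767.5*I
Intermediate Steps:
L = -7690 (L = 9 - 1*7699 = 9 - 7699 = -7690)
P(U) = -8 + sqrt(-6 + U)/4 (P(U) = -8 + sqrt(U - 6)/4 = -8 + sqrt(-6 + U)/4)
P(-3)*L = (-8 + sqrt(-6 - 3)/4)*(-7690) = (-8 + sqrt(-9)/4)*(-7690) = (-8 + (3*I)/4)*(-7690) = (-8 + 3*I/4)*(-7690) = 61520 - 11535*I/2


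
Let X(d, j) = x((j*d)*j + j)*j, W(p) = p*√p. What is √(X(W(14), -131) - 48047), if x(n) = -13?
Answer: 2*I*√11586 ≈ 215.28*I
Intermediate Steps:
W(p) = p^(3/2)
X(d, j) = -13*j
√(X(W(14), -131) - 48047) = √(-13*(-131) - 48047) = √(1703 - 48047) = √(-46344) = 2*I*√11586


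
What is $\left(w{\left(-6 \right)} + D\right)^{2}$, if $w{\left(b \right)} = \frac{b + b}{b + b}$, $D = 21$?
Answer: $484$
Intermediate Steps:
$w{\left(b \right)} = 1$ ($w{\left(b \right)} = \frac{2 b}{2 b} = 2 b \frac{1}{2 b} = 1$)
$\left(w{\left(-6 \right)} + D\right)^{2} = \left(1 + 21\right)^{2} = 22^{2} = 484$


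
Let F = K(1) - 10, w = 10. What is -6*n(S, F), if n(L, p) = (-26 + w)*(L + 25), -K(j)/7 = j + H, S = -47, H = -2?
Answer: -2112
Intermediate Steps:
K(j) = 14 - 7*j (K(j) = -7*(j - 2) = -7*(-2 + j) = 14 - 7*j)
F = -3 (F = (14 - 7*1) - 10 = (14 - 7) - 10 = 7 - 10 = -3)
n(L, p) = -400 - 16*L (n(L, p) = (-26 + 10)*(L + 25) = -16*(25 + L) = -400 - 16*L)
-6*n(S, F) = -6*(-400 - 16*(-47)) = -6*(-400 + 752) = -6*352 = -2112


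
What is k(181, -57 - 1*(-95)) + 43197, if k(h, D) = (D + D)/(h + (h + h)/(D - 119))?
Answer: 617680059/14299 ≈ 43197.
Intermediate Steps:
k(h, D) = 2*D/(h + 2*h/(-119 + D)) (k(h, D) = (2*D)/(h + (2*h)/(-119 + D)) = (2*D)/(h + 2*h/(-119 + D)) = 2*D/(h + 2*h/(-119 + D)))
k(181, -57 - 1*(-95)) + 43197 = 2*(-57 - 1*(-95))*(-119 + (-57 - 1*(-95)))/(181*(-117 + (-57 - 1*(-95)))) + 43197 = 2*(-57 + 95)*(1/181)*(-119 + (-57 + 95))/(-117 + (-57 + 95)) + 43197 = 2*38*(1/181)*(-119 + 38)/(-117 + 38) + 43197 = 2*38*(1/181)*(-81)/(-79) + 43197 = 2*38*(1/181)*(-1/79)*(-81) + 43197 = 6156/14299 + 43197 = 617680059/14299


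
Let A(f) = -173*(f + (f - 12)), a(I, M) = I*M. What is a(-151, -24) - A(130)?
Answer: 46528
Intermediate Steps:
A(f) = 2076 - 346*f (A(f) = -173*(f + (-12 + f)) = -173*(-12 + 2*f) = 2076 - 346*f)
a(-151, -24) - A(130) = -151*(-24) - (2076 - 346*130) = 3624 - (2076 - 44980) = 3624 - 1*(-42904) = 3624 + 42904 = 46528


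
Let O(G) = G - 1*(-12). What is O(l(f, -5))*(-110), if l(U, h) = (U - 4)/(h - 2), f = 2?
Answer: -9460/7 ≈ -1351.4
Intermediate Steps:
l(U, h) = (-4 + U)/(-2 + h)
O(G) = 12 + G (O(G) = G + 12 = 12 + G)
O(l(f, -5))*(-110) = (12 + (-4 + 2)/(-2 - 5))*(-110) = (12 - 2/(-7))*(-110) = (12 - 1/7*(-2))*(-110) = (12 + 2/7)*(-110) = (86/7)*(-110) = -9460/7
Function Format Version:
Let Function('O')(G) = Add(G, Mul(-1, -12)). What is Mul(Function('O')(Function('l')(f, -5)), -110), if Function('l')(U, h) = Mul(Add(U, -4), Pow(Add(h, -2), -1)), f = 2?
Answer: Rational(-9460, 7) ≈ -1351.4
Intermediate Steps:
Function('l')(U, h) = Mul(Pow(Add(-2, h), -1), Add(-4, U)) (Function('l')(U, h) = Mul(Add(-4, U), Pow(Add(-2, h), -1)) = Mul(Pow(Add(-2, h), -1), Add(-4, U)))
Function('O')(G) = Add(12, G) (Function('O')(G) = Add(G, 12) = Add(12, G))
Mul(Function('O')(Function('l')(f, -5)), -110) = Mul(Add(12, Mul(Pow(Add(-2, -5), -1), Add(-4, 2))), -110) = Mul(Add(12, Mul(Pow(-7, -1), -2)), -110) = Mul(Add(12, Mul(Rational(-1, 7), -2)), -110) = Mul(Add(12, Rational(2, 7)), -110) = Mul(Rational(86, 7), -110) = Rational(-9460, 7)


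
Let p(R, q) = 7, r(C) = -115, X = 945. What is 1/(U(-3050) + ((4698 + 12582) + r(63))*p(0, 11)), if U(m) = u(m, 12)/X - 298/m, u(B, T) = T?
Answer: 96075/11543902232 ≈ 8.3226e-6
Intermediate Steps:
U(m) = 4/315 - 298/m (U(m) = 12/945 - 298/m = 12*(1/945) - 298/m = 4/315 - 298/m)
1/(U(-3050) + ((4698 + 12582) + r(63))*p(0, 11)) = 1/((4/315 - 298/(-3050)) + ((4698 + 12582) - 115)*7) = 1/((4/315 - 298*(-1/3050)) + (17280 - 115)*7) = 1/((4/315 + 149/1525) + 17165*7) = 1/(10607/96075 + 120155) = 1/(11543902232/96075) = 96075/11543902232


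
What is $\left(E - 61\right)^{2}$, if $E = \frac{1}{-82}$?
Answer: $\frac{25030009}{6724} \approx 3722.5$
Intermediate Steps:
$E = - \frac{1}{82} \approx -0.012195$
$\left(E - 61\right)^{2} = \left(- \frac{1}{82} - 61\right)^{2} = \left(- \frac{5003}{82}\right)^{2} = \frac{25030009}{6724}$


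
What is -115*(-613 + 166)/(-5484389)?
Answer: -51405/5484389 ≈ -0.0093730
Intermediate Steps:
-115*(-613 + 166)/(-5484389) = -115*(-447)*(-1/5484389) = 51405*(-1/5484389) = -51405/5484389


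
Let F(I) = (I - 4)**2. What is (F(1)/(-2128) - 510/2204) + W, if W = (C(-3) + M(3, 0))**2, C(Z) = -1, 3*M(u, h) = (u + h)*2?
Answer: 47171/61712 ≈ 0.76437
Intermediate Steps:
M(u, h) = 2*h/3 + 2*u/3 (M(u, h) = ((u + h)*2)/3 = ((h + u)*2)/3 = (2*h + 2*u)/3 = 2*h/3 + 2*u/3)
F(I) = (-4 + I)**2
W = 1 (W = (-1 + ((2/3)*0 + (2/3)*3))**2 = (-1 + (0 + 2))**2 = (-1 + 2)**2 = 1**2 = 1)
(F(1)/(-2128) - 510/2204) + W = ((-4 + 1)**2/(-2128) - 510/2204) + 1 = ((-3)**2*(-1/2128) - 510*1/2204) + 1 = (9*(-1/2128) - 255/1102) + 1 = (-9/2128 - 255/1102) + 1 = -14541/61712 + 1 = 47171/61712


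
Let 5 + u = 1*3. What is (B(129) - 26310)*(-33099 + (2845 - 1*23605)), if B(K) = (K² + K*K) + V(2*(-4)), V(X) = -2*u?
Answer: -375720384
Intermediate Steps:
u = -2 (u = -5 + 1*3 = -5 + 3 = -2)
V(X) = 4 (V(X) = -2*(-2) = 4)
B(K) = 4 + 2*K² (B(K) = (K² + K*K) + 4 = (K² + K²) + 4 = 2*K² + 4 = 4 + 2*K²)
(B(129) - 26310)*(-33099 + (2845 - 1*23605)) = ((4 + 2*129²) - 26310)*(-33099 + (2845 - 1*23605)) = ((4 + 2*16641) - 26310)*(-33099 + (2845 - 23605)) = ((4 + 33282) - 26310)*(-33099 - 20760) = (33286 - 26310)*(-53859) = 6976*(-53859) = -375720384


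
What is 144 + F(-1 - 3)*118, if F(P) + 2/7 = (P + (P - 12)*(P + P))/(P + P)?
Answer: -12031/7 ≈ -1718.7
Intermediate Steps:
F(P) = -2/7 + (P + 2*P*(-12 + P))/(2*P) (F(P) = -2/7 + (P + (P - 12)*(P + P))/(P + P) = -2/7 + (P + (-12 + P)*(2*P))/((2*P)) = -2/7 + (P + 2*P*(-12 + P))*(1/(2*P)) = -2/7 + (P + 2*P*(-12 + P))/(2*P))
144 + F(-1 - 3)*118 = 144 + (-165/14 + (-1 - 3))*118 = 144 + (-165/14 - 4)*118 = 144 - 221/14*118 = 144 - 13039/7 = -12031/7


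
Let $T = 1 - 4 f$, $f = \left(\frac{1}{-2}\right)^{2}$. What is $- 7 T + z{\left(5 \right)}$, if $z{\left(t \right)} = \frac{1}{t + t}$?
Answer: $\frac{1}{10} \approx 0.1$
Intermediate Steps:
$f = \frac{1}{4}$ ($f = \left(- \frac{1}{2}\right)^{2} = \frac{1}{4} \approx 0.25$)
$z{\left(t \right)} = \frac{1}{2 t}$
$T = 0$ ($T = 1 - 1 = 0$)
$- 7 T + z{\left(5 \right)} = \left(-7\right) 0 + \frac{1}{2 \cdot 5} = 0 + \frac{1}{2} \cdot \frac{1}{5} = 0 + \frac{1}{10} = \frac{1}{10}$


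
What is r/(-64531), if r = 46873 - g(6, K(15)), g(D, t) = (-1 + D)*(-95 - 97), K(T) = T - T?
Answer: -47833/64531 ≈ -0.74124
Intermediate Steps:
K(T) = 0
g(D, t) = 192 - 192*D (g(D, t) = (-1 + D)*(-192) = 192 - 192*D)
r = 47833 (r = 46873 - (192 - 192*6) = 46873 - (192 - 1152) = 46873 - 1*(-960) = 46873 + 960 = 47833)
r/(-64531) = 47833/(-64531) = 47833*(-1/64531) = -47833/64531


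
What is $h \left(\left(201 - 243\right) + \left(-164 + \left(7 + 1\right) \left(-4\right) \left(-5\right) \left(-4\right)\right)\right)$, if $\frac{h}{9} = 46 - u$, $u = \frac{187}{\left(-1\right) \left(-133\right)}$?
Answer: $- \frac{45158634}{133} \approx -3.3954 \cdot 10^{5}$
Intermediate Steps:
$u = \frac{187}{133} \approx 1.406$
$h = \frac{53379}{133}$ ($h = 9 \left(46 - \frac{187}{133}\right) = 9 \cdot \frac{5931}{133} = \frac{53379}{133} \approx 401.35$)
$h \left(\left(201 - 243\right) + \left(-164 + \left(7 + 1\right) \left(-4\right) \left(-5\right) \left(-4\right)\right)\right) = \frac{53379 \left(\left(201 - 243\right) + \left(-164 + \left(7 + 1\right) \left(-4\right) \left(-5\right) \left(-4\right)\right)\right)}{133} = \frac{53379 \left(\left(201 - 243\right) + \left(-164 + 8 \cdot 20 \left(-4\right)\right)\right)}{133} = \frac{53379 \left(-42 + \left(-164 + 8 \left(-80\right)\right)\right)}{133} = \frac{53379 \left(-42 - 804\right)}{133} = \frac{53379}{133} \left(-846\right) = - \frac{45158634}{133}$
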